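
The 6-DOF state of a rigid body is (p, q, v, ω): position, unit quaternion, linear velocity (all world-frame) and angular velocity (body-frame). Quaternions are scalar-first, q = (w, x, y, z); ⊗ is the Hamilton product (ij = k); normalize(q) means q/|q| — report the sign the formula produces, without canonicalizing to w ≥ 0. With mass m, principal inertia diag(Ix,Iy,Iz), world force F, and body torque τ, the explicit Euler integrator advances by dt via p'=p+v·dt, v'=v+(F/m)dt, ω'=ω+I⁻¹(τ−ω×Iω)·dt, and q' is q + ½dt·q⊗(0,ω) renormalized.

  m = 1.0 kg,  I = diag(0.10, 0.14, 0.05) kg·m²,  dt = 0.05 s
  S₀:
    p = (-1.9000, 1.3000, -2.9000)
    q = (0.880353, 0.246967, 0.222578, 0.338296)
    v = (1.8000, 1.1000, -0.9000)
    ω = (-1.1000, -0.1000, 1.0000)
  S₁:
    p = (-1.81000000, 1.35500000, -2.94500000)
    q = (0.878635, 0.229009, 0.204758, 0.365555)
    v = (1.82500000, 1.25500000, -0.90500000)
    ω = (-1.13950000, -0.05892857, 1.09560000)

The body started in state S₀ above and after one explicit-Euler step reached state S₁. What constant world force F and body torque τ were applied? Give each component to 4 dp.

F = (0.5000, 3.1000, -0.1000)
τ = (-0.0700, 0.0600, 0.1000)

ω₁ − ω₀ = (-0.03950000, 0.04107143, 0.09560000)
ω₀×(Iω₀) = (0.0090, -0.0550, 0.0044)
I·α + gyro = (-0.0700, 0.0600, 0.1000)
Δv = v₁−v₀ = (0.02500000, 0.15500000, -0.00500000)
applied force F = (0.5000, 3.1000, -0.1000)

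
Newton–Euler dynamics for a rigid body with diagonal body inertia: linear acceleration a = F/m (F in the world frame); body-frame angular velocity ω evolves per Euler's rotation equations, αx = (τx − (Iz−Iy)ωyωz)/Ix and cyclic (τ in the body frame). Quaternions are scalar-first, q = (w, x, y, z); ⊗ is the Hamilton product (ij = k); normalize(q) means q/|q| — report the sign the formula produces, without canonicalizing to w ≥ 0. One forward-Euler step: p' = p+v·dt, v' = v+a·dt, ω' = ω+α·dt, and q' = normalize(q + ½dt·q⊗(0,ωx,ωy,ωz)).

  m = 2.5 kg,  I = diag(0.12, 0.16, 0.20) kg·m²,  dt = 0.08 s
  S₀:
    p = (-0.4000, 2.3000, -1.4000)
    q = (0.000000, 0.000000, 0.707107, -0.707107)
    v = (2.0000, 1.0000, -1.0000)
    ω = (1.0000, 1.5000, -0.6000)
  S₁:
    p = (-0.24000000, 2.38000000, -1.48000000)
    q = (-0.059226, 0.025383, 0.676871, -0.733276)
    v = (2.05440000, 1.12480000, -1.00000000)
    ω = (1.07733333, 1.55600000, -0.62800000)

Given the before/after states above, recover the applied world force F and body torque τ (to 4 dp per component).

F = (1.7000, 3.9000, 0.0000)
τ = (0.0800, 0.1600, -0.0100)

rate change Δω = (0.07733333, 0.05600000, -0.02800000)
precession coupling = (-0.0360, 0.0480, 0.0600)
I·α + gyro = (0.0800, 0.1600, -0.0100)
Δv = v₁−v₀ = (0.05440000, 0.12480000, 0.00000000)
applied force F = (1.7000, 3.9000, 0.0000)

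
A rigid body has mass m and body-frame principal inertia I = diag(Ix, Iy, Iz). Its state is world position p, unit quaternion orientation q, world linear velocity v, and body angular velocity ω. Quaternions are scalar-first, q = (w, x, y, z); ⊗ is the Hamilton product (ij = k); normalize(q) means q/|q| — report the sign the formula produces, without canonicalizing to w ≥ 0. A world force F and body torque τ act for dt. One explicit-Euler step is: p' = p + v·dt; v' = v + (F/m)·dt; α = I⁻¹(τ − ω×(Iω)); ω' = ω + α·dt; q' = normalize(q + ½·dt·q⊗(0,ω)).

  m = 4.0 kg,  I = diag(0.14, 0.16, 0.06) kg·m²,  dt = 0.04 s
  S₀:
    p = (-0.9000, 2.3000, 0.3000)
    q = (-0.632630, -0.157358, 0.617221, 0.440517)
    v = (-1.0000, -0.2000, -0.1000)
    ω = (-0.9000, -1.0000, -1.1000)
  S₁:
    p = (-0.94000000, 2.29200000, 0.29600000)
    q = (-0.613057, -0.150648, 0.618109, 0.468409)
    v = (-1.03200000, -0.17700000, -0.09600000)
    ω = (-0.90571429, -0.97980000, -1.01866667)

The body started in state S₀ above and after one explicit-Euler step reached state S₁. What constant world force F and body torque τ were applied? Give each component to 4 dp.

rate change Δω = (-0.00571429, 0.02020000, 0.08133333)
ω₀×(Iω₀) = (-0.1100, 0.0792, 0.0180)
I·α + gyro = (-0.1300, 0.1600, 0.1400)
Δv = v₁−v₀ = (-0.03200000, 0.02300000, 0.00400000)
F = m·Δv/dt = (-3.2000, 2.3000, 0.4000)

F = (-3.2000, 2.3000, 0.4000)
τ = (-0.1300, 0.1600, 0.1400)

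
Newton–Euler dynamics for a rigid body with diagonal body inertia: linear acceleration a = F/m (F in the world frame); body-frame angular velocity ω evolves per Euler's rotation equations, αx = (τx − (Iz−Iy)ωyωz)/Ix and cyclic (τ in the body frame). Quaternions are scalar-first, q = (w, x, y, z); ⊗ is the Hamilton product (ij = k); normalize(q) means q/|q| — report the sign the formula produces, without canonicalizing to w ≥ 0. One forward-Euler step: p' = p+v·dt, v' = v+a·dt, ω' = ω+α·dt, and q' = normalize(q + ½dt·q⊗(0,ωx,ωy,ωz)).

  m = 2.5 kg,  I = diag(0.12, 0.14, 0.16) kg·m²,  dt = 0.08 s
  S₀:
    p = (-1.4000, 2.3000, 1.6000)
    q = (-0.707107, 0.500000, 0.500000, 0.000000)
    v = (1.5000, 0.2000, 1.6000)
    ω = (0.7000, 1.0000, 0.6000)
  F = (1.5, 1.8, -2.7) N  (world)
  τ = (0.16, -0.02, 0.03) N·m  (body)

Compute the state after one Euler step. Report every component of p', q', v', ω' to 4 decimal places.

p' = (-1.2800, 2.3160, 1.7280)
q' = (-0.7400, 0.4915, 0.4590, -0.0110)
v' = (1.5480, 0.2576, 1.5136)
ω' = (0.7987, 0.9982, 0.6080)

a = F/m = (0.6000, 0.7200, -1.0800)
p + v·dt = (-1.2800, 2.3160, 1.7280)
new velocity v' = (1.5480, 0.2576, 1.5136)
α = I⁻¹(τ − ω×Iω) = (1.2333, -0.0229, 0.1000)
new body rate ω' = (0.7987, 0.9982, 0.6080)
q⊗(0,ω) = (-0.8500000, -0.1949749, -1.0071070, -0.2742642)
q + ½dt·q⊗(0,ω), renormalized = (-0.7400, 0.4915, 0.4590, -0.0110)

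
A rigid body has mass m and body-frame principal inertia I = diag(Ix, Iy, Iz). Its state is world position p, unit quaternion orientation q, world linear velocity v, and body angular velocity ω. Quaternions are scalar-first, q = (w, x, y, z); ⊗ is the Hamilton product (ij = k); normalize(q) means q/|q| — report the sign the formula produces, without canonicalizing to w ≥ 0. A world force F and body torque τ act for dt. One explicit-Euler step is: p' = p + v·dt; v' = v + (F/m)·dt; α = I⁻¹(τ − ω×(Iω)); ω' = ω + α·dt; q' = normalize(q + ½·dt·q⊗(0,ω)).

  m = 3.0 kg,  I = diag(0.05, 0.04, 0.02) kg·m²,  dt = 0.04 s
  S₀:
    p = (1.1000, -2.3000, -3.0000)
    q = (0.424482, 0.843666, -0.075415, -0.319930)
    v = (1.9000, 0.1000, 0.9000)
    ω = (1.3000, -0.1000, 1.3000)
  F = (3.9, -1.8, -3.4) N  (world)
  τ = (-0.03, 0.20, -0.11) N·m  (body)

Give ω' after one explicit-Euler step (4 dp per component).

precession coupling ω×(Iω) = (0.0026, 0.0507, 0.0013)
angular accel α = (-0.6520, 3.7325, -5.5650)
ω + α·dt = (1.2739, 0.0493, 1.0774)

ω' = (1.2739, 0.0493, 1.0774)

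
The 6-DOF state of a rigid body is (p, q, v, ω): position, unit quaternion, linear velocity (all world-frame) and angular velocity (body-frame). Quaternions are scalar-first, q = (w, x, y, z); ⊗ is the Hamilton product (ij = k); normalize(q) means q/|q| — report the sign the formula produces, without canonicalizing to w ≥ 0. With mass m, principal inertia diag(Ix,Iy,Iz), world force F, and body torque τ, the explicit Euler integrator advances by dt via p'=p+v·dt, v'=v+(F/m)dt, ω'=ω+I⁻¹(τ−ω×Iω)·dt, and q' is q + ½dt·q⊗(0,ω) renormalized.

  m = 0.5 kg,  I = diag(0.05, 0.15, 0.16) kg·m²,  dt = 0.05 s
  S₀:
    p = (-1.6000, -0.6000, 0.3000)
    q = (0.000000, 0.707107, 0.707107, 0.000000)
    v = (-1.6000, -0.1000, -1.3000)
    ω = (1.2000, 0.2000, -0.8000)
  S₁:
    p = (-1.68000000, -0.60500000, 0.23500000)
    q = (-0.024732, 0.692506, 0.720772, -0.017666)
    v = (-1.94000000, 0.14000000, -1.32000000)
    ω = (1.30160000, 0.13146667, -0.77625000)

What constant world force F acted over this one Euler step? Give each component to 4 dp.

F = (-3.4000, 2.4000, -0.2000)

velocity change Δv = (-0.34000000, 0.24000000, -0.02000000)
F = m·Δv/dt = (-3.4000, 2.4000, -0.2000)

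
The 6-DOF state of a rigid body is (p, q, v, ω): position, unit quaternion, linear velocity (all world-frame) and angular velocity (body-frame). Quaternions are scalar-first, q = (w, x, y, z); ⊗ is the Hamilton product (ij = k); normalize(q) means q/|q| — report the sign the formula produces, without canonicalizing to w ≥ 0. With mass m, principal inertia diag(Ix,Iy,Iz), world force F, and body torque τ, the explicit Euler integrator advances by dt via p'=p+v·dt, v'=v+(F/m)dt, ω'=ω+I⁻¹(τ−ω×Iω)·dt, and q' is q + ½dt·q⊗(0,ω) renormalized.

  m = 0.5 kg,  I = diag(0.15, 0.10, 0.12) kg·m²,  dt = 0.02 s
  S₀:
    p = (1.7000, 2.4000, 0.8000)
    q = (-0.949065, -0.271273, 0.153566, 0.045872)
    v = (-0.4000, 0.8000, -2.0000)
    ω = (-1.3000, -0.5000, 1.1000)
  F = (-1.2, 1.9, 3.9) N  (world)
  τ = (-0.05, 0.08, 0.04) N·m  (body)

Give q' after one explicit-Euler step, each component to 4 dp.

q⊗(0,ω) = (-0.3263311, 1.4256431, 0.7132992, -0.7086992)
q' = normalize(q + ½dt·q⊗(0,ω)) = (-0.9522, -0.2570, 0.1607, 0.0388)

q' = (-0.9522, -0.2570, 0.1607, 0.0388)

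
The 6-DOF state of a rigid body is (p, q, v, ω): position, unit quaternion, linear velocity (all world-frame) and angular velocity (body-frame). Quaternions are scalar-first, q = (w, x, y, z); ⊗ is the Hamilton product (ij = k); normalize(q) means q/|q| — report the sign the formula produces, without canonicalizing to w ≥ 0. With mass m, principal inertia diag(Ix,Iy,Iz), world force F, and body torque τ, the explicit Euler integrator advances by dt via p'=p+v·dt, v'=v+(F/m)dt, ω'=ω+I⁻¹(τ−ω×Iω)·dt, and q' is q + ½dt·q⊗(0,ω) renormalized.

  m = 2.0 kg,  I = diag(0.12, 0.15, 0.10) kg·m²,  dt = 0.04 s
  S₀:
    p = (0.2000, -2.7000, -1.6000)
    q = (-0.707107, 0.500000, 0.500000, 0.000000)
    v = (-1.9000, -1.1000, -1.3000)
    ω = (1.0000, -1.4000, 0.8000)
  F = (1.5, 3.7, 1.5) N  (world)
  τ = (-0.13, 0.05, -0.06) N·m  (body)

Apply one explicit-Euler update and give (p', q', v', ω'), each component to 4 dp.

precession coupling ω×(Iω) = (0.0560, 0.0160, -0.0420)
angular accel α = (-1.5500, 0.2267, -0.1800)
ω + α·dt = (0.9380, -1.3909, 0.7928)
Hamilton product q⊗(0,ω) = (0.2000000, -0.3071070, 0.5899498, -1.7656856)
q' = normalize(q + ½dt·q⊗(0,ω)) = (-0.7026, 0.4935, 0.5114, -0.0353)
a = F/m = (0.7500, 1.8500, 0.7500)
p' = p + v·dt = (0.1240, -2.7440, -1.6520)
v' = v + a·dt = (-1.8700, -1.0260, -1.2700)

p' = (0.1240, -2.7440, -1.6520)
q' = (-0.7026, 0.4935, 0.5114, -0.0353)
v' = (-1.8700, -1.0260, -1.2700)
ω' = (0.9380, -1.3909, 0.7928)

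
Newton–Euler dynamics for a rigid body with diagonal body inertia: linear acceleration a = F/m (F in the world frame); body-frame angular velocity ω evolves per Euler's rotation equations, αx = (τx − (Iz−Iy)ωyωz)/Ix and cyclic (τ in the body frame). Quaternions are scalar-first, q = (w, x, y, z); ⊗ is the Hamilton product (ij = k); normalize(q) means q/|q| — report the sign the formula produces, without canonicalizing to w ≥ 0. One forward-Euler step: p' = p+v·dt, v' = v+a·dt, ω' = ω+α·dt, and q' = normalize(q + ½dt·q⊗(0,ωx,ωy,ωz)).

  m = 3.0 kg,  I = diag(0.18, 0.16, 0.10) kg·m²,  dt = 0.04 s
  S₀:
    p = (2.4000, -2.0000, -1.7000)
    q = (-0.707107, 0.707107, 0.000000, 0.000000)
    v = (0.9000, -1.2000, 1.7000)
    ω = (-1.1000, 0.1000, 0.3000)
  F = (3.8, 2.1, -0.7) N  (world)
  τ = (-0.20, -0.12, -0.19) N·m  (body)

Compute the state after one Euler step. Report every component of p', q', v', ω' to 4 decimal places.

a = (1.2667, 0.7000, -0.2333)
p + v·dt = (2.4360, -2.0480, -1.6320)
v + (F/m)dt = (0.9507, -1.1720, 1.6907)
precession coupling ω×(Iω) = (-0.0018, -0.0264, 0.0022)
angular accel α = (-1.1011, -0.5850, -1.9220)
new body rate ω' = (-1.1440, 0.0766, 0.2231)
q⊗(0,ω) = (0.7778177, 0.7778177, -0.2828428, -0.1414214)
q + ½dt·q⊗(0,ω), renormalized = (-0.6914, 0.7225, -0.0057, -0.0028)

p' = (2.4360, -2.0480, -1.6320)
q' = (-0.6914, 0.7225, -0.0057, -0.0028)
v' = (0.9507, -1.1720, 1.6907)
ω' = (-1.1440, 0.0766, 0.2231)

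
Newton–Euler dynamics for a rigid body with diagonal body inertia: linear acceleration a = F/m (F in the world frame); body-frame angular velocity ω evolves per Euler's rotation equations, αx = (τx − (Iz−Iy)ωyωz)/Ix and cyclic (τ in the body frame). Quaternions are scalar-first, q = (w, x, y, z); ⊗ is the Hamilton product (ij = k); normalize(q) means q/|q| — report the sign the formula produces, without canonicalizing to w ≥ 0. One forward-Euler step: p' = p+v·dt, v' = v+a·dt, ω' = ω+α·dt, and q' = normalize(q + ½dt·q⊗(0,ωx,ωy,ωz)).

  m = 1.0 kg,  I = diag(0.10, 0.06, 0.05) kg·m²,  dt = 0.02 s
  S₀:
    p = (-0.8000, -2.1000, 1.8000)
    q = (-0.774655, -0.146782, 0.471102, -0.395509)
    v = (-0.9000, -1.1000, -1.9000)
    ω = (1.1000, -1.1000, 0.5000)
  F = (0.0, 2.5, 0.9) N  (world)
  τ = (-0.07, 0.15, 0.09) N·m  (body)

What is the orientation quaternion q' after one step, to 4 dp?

q' = (-0.7658, -0.1573, 0.4759, -0.4029)

2q̇ = q⊗(0,ω) = (0.8774269, -1.0516294, 0.4904516, -0.7440795)
q + ½dt·q⊗(0,ω), renormalized = (-0.7658, -0.1573, 0.4759, -0.4029)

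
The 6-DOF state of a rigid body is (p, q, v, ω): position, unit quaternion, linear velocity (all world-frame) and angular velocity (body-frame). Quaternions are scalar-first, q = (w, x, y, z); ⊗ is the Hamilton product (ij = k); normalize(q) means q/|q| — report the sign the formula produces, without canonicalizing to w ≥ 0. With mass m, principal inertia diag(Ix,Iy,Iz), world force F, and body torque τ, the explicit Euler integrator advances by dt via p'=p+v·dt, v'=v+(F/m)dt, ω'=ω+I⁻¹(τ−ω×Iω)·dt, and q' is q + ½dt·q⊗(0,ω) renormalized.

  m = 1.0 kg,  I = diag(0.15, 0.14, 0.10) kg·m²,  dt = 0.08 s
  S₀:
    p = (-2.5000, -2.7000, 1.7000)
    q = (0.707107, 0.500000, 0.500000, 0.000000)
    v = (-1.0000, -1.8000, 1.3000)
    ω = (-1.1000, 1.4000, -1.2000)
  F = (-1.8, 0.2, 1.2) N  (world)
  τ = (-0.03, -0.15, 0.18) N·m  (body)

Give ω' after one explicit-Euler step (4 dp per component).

precession coupling ω×(Iω) = (0.0672, 0.0660, 0.0154)
α = I⁻¹(τ − ω×Iω) = (-0.6480, -1.5429, 1.6460)
ω' = ω + α·dt = (-1.1518, 1.2766, -1.0683)

ω' = (-1.1518, 1.2766, -1.0683)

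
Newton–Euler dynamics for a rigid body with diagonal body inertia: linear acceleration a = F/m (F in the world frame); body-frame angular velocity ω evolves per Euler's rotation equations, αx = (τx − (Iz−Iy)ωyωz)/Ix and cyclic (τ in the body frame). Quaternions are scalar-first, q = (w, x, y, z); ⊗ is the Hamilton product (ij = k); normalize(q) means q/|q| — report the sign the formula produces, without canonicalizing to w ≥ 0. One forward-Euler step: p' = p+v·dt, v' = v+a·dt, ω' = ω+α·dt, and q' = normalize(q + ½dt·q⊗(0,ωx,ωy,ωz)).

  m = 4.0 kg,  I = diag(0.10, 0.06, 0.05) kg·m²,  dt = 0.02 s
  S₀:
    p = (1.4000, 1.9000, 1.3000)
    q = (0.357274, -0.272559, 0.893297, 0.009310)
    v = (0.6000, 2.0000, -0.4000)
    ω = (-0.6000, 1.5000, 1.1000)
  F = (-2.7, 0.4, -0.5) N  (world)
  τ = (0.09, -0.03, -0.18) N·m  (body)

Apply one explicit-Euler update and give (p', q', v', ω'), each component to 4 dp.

ω×(Iω) gyroscopic = (-0.0165, -0.0330, 0.0360)
angular accel α = (1.0650, 0.0500, -4.3200)
new body rate ω' = (-0.5787, 1.5010, 1.0136)
Hamilton product q⊗(0,ω) = (-1.5137219, 0.7542973, 0.8301399, 0.5201411)
q' = normalize(q + ½dt·q⊗(0,ω)) = (0.3421, -0.2650, 0.9014, 0.0145)
new position p' = (1.4120, 1.9400, 1.2920)
new velocity v' = (0.5865, 2.0020, -0.4025)

p' = (1.4120, 1.9400, 1.2920)
q' = (0.3421, -0.2650, 0.9014, 0.0145)
v' = (0.5865, 2.0020, -0.4025)
ω' = (-0.5787, 1.5010, 1.0136)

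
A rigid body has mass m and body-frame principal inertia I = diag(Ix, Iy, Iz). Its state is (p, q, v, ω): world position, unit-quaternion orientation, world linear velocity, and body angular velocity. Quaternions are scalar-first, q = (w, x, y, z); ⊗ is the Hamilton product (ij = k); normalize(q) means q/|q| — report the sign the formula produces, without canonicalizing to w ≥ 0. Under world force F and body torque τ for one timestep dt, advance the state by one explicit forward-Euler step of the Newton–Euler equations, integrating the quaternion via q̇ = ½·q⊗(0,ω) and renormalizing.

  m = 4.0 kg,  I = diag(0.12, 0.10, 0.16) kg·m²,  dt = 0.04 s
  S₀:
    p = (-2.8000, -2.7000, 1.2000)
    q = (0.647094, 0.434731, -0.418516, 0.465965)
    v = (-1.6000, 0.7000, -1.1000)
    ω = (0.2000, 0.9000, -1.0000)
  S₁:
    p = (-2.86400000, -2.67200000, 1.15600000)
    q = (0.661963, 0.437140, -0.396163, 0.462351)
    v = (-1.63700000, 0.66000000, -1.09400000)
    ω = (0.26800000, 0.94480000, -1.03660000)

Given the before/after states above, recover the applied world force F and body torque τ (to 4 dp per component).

Δω = ω₁−ω₀ = (0.06800000, 0.04480000, -0.03660000)
ω₀×(Iω₀) = (-0.0540, 0.0080, -0.0036)
applied torque τ = (0.1500, 0.1200, -0.1500)
v₁ − v₀ = (-0.03700000, -0.04000000, 0.00600000)
m·(v₁−v₀)/dt = (-3.7000, -4.0000, 0.6000)

F = (-3.7000, -4.0000, 0.6000)
τ = (0.1500, 0.1200, -0.1500)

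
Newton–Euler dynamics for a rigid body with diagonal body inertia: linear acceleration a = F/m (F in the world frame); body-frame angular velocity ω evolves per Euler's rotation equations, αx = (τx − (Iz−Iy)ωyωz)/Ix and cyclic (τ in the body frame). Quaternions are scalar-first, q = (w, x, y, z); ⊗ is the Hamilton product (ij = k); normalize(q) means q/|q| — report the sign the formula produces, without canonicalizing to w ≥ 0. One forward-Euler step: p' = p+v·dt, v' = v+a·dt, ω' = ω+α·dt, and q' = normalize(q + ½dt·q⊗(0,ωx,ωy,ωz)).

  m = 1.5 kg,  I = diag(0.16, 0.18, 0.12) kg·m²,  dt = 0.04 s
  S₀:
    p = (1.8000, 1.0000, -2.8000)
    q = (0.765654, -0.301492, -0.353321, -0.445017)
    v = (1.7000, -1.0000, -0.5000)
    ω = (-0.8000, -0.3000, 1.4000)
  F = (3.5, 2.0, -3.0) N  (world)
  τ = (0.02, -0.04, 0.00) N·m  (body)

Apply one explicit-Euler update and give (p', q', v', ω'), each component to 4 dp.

a = (2.3333, 1.3333, -2.0000)
p + v·dt = (1.8680, 0.9600, -2.8200)
v + (F/m)dt = (1.7933, -0.9467, -0.5800)
gyro term ω×Iω = (0.0252, -0.0448, 0.0048)
angular accel α = (-0.0325, 0.0267, -0.0400)
ω + α·dt = (-0.8013, -0.2989, 1.3984)
q⊗(0,ω) = (0.2758339, -1.2406777, 0.5484062, 0.8797064)
q' = normalize(q + ½dt·q⊗(0,ω)) = (0.7708, -0.3261, -0.3422, -0.4272)

p' = (1.8680, 0.9600, -2.8200)
q' = (0.7708, -0.3261, -0.3422, -0.4272)
v' = (1.7933, -0.9467, -0.5800)
ω' = (-0.8013, -0.2989, 1.3984)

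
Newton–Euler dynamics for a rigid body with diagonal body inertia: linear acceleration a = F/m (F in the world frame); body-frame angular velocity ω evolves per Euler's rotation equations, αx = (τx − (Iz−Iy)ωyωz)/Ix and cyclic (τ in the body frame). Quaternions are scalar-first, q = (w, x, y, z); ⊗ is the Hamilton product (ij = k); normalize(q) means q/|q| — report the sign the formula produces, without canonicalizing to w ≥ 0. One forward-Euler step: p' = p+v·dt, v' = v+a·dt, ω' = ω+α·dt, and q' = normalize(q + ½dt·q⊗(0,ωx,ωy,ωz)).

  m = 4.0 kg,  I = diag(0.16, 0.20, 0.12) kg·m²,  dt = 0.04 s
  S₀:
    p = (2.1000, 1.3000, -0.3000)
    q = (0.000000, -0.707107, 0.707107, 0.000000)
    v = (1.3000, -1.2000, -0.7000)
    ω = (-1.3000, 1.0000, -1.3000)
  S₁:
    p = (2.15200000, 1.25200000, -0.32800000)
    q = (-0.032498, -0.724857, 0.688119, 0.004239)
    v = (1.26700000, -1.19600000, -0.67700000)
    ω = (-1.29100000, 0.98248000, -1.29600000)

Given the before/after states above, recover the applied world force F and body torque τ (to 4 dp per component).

velocity change Δv = (-0.03300000, 0.00400000, 0.02300000)
F = m·Δv/dt = (-3.3000, 0.4000, 2.3000)
Δω = ω₁−ω₀ = (0.00900000, -0.01752000, 0.00400000)
applied torque τ = (0.1400, -0.0200, -0.0400)

F = (-3.3000, 0.4000, 2.3000)
τ = (0.1400, -0.0200, -0.0400)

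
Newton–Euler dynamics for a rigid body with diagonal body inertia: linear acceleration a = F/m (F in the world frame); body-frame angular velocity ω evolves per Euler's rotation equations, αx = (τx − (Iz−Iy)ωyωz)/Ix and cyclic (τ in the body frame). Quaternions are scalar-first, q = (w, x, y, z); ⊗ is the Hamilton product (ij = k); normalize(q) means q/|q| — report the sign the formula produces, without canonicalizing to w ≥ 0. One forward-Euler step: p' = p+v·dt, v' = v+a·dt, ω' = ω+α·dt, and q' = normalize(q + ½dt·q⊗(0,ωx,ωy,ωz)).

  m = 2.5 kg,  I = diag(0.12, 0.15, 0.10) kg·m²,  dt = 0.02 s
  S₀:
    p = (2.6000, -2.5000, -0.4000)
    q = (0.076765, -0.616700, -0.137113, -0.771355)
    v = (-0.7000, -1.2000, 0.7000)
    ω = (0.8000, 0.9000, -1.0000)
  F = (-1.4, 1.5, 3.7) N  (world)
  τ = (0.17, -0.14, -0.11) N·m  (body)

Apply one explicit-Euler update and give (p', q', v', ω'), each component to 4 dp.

linear accel F/m = (-0.5600, 0.6000, 1.4800)
new position p' = (2.5860, -2.5240, -0.3860)
new velocity v' = (-0.7112, -1.1880, 0.7296)
gyro term ω×Iω = (0.0450, -0.0160, 0.0216)
angular accel α = (1.0417, -0.8267, -1.3160)
new body rate ω' = (0.8208, 0.8835, -1.0263)
Hamilton product q⊗(0,ω) = (-0.1545933, 0.8927445, -1.1646955, -0.5221046)
updated quaternion q' = (0.0752, -0.6077, -0.1487, -0.7765)

p' = (2.5860, -2.5240, -0.3860)
q' = (0.0752, -0.6077, -0.1487, -0.7765)
v' = (-0.7112, -1.1880, 0.7296)
ω' = (0.8208, 0.8835, -1.0263)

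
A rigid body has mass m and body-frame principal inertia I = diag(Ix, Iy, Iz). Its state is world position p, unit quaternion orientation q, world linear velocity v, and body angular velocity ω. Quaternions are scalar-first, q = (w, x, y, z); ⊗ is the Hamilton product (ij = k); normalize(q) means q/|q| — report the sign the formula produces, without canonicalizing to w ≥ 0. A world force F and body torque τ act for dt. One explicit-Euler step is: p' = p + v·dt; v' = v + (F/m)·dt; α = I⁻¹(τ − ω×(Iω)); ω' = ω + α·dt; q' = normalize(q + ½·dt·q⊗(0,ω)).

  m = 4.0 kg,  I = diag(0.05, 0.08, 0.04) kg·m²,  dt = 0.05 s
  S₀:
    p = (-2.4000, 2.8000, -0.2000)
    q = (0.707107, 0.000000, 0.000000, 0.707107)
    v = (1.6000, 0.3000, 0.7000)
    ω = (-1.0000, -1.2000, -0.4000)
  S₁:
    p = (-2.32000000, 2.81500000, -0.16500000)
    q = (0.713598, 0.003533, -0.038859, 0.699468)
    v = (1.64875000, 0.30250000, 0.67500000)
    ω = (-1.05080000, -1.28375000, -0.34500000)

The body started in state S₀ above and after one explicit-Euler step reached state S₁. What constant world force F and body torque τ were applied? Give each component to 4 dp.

velocity change Δv = (0.04875000, 0.00250000, -0.02500000)
F = m·Δv/dt = (3.9000, 0.2000, -2.0000)
Δω = ω₁−ω₀ = (-0.05080000, -0.08375000, 0.05500000)
ω₀×(Iω₀) = (-0.0192, 0.0040, 0.0360)
I·α + gyro = (-0.0700, -0.1300, 0.0800)

F = (3.9000, 0.2000, -2.0000)
τ = (-0.0700, -0.1300, 0.0800)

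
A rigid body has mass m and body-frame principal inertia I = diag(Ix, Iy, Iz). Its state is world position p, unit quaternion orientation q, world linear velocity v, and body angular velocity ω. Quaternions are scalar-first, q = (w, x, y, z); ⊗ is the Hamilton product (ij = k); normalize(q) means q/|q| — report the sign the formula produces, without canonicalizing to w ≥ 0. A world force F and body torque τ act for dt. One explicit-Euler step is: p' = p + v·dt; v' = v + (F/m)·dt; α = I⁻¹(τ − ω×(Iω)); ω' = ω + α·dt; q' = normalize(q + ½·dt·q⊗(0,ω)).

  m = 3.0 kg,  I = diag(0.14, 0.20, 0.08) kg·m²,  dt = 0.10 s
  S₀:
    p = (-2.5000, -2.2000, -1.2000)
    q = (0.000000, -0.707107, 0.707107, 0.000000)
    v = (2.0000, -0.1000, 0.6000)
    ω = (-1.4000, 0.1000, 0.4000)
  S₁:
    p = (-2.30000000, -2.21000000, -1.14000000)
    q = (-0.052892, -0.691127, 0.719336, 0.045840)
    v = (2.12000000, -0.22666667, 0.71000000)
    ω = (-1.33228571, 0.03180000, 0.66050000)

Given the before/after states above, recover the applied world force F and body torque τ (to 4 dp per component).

v₁ − v₀ = (0.12000000, -0.12666667, 0.11000000)
F = m·Δv/dt = (3.6000, -3.8000, 3.3000)
Δω = ω₁−ω₀ = (0.06771429, -0.06820000, 0.26050000)
gyro term ω₀×Iω₀ = (-0.0048, -0.0336, -0.0084)
applied torque τ = (0.0900, -0.1700, 0.2000)

F = (3.6000, -3.8000, 3.3000)
τ = (0.0900, -0.1700, 0.2000)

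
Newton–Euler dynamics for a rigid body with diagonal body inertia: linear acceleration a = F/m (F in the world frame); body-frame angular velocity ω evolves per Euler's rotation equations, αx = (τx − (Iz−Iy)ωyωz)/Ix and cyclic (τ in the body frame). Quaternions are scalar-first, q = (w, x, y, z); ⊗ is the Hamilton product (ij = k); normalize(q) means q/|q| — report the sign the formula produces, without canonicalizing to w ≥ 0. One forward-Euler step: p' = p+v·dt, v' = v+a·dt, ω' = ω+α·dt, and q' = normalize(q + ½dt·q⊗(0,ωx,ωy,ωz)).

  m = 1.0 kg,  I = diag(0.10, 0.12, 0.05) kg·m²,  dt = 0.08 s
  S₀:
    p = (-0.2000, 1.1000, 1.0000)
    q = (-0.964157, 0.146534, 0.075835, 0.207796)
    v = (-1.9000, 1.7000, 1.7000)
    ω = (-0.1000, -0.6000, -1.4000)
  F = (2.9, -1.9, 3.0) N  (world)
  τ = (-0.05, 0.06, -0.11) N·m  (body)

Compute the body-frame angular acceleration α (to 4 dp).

α = (0.0880, 0.4417, -2.2240)

precession coupling ω×(Iω) = (-0.0588, 0.0070, 0.0012)
angular accel α = (0.0880, 0.4417, -2.2240)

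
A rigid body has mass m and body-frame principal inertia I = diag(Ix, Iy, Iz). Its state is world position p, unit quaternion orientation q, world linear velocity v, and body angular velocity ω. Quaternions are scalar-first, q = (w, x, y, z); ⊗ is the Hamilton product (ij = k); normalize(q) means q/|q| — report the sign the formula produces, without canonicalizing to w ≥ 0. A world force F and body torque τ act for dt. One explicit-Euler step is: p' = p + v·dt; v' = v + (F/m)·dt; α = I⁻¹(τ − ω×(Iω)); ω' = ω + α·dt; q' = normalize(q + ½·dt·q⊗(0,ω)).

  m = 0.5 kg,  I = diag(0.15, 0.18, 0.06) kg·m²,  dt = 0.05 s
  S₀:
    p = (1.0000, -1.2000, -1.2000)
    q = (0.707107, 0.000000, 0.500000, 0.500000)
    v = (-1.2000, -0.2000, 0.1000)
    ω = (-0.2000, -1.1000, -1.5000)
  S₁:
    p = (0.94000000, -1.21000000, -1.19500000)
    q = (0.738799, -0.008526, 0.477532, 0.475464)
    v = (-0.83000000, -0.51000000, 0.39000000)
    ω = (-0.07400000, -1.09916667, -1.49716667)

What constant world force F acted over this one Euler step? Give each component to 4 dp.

velocity change Δv = (0.37000000, -0.31000000, 0.29000000)
m·(v₁−v₀)/dt = (3.7000, -3.1000, 2.9000)

F = (3.7000, -3.1000, 2.9000)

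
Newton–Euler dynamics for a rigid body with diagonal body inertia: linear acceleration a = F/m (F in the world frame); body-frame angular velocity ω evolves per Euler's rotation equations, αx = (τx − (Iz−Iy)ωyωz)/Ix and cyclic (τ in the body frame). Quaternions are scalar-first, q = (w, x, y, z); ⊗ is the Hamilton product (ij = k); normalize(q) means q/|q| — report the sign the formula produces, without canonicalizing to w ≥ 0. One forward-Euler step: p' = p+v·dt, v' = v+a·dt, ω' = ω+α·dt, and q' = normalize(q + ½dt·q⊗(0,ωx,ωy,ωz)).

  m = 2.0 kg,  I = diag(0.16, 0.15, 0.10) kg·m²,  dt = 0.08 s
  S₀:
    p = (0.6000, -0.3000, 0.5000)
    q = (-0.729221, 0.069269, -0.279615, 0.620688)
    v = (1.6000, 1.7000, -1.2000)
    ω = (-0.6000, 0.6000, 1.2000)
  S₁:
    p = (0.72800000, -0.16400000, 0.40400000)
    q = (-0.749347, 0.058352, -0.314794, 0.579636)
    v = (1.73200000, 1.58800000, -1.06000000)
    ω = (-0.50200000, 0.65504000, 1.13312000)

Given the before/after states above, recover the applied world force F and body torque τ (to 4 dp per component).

velocity change Δv = (0.13200000, -0.11200000, 0.14000000)
F = m·Δv/dt = (3.3000, -2.8000, 3.5000)
Δω = ω₁−ω₀ = (0.09800000, 0.05504000, -0.06688000)
applied torque τ = (0.1600, 0.0600, -0.0800)

F = (3.3000, -2.8000, 3.5000)
τ = (0.1600, 0.0600, -0.0800)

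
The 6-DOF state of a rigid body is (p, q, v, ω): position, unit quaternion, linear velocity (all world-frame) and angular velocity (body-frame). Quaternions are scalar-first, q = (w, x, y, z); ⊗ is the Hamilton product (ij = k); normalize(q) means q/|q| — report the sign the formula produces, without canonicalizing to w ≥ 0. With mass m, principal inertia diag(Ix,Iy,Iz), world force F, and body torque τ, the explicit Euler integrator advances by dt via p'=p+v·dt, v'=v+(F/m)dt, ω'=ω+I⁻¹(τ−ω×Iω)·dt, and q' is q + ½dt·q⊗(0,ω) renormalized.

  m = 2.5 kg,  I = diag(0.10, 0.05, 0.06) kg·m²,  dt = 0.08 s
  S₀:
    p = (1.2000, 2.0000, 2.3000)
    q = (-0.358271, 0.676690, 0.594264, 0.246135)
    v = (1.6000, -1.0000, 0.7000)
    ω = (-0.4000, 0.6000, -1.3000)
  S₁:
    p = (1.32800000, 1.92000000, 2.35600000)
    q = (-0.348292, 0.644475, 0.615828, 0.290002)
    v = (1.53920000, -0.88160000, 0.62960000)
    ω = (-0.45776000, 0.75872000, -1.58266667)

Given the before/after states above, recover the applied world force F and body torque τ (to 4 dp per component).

F = (-1.9000, 3.7000, -2.2000)
τ = (-0.0800, 0.1200, -0.2000)

v₁ − v₀ = (-0.06080000, 0.11840000, -0.07040000)
m·(v₁−v₀)/dt = (-1.9000, 3.7000, -2.2000)
ω₁ − ω₀ = (-0.05776000, 0.15872000, -0.28266667)
ω₀×(Iω₀) = (-0.0078, 0.0208, 0.0120)
applied torque τ = (-0.0800, 0.1200, -0.2000)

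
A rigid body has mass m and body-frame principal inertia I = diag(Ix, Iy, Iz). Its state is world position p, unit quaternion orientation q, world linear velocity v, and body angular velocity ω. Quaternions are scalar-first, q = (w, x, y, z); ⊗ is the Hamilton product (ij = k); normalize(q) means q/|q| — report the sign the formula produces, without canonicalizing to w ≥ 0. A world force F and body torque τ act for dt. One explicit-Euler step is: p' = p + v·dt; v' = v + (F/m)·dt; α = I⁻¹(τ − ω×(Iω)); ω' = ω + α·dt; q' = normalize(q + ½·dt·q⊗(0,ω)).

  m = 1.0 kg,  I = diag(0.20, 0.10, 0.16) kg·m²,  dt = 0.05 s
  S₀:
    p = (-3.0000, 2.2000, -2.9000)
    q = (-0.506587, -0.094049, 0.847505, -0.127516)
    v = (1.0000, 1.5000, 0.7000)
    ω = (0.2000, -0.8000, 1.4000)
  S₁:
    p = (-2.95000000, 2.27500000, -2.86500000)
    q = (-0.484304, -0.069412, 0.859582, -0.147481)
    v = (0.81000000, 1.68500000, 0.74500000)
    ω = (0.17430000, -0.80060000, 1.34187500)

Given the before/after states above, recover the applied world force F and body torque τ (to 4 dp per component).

F = (-3.8000, 3.7000, 0.9000)
τ = (-0.1700, 0.0100, -0.1700)

v₁ − v₀ = (-0.19000000, 0.18500000, 0.04500000)
m·(v₁−v₀)/dt = (-3.8000, 3.7000, 0.9000)
ω₁ − ω₀ = (-0.02570000, -0.00060000, -0.05812500)
precession coupling = (-0.0672, 0.0112, 0.0160)
I·α + gyro = (-0.1700, 0.0100, -0.1700)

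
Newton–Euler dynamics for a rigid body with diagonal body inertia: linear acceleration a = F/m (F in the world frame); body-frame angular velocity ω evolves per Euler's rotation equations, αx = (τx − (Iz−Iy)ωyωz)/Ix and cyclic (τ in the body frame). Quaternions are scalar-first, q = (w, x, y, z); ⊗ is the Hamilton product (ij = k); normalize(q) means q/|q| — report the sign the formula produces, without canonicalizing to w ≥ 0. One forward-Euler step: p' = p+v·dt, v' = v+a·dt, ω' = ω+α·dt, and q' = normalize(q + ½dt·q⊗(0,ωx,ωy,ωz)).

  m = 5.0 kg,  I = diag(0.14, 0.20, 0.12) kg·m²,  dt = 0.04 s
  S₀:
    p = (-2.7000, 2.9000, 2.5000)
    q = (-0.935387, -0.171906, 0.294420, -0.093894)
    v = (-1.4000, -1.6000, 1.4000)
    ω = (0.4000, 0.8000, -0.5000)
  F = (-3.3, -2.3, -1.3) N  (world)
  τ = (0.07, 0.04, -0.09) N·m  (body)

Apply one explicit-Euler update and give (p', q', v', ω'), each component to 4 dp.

ω×(Iω) gyroscopic = (0.0320, -0.0040, 0.0192)
(τ − ω×Iω)/I = (0.2714, 0.2200, -0.9100)
ω' = ω + α·dt = (0.4109, 0.8088, -0.5364)
q⊗(0,ω) = (-0.2137206, -0.4462496, -0.8718202, 0.2124007)
q' = normalize(q + ½dt·q⊗(0,ω)) = (-0.9395, -0.1808, 0.2769, -0.0896)
a = F/m = (-0.6600, -0.4600, -0.2600)
new position p' = (-2.7560, 2.8360, 2.5560)
new velocity v' = (-1.4264, -1.6184, 1.3896)

p' = (-2.7560, 2.8360, 2.5560)
q' = (-0.9395, -0.1808, 0.2769, -0.0896)
v' = (-1.4264, -1.6184, 1.3896)
ω' = (0.4109, 0.8088, -0.5364)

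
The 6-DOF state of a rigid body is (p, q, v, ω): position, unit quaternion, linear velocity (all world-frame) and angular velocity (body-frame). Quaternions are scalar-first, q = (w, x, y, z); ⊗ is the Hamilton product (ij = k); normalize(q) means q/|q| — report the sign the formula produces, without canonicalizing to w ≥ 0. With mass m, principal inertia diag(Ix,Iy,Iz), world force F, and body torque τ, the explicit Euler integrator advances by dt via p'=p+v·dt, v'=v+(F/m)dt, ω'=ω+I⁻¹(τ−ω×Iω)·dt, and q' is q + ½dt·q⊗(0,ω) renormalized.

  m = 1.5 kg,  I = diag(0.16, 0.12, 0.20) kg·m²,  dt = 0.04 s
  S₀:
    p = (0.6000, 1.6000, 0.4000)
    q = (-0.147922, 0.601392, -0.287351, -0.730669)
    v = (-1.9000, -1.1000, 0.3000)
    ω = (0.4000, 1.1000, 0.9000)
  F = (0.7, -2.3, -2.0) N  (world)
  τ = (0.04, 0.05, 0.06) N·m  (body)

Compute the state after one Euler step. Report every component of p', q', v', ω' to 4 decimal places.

p' = (0.5240, 1.5560, 0.4120)
q' = (-0.1332, 0.6108, -0.3071, -0.7175)
v' = (-1.8813, -1.1613, 0.2467)
ω' = (0.3902, 1.1215, 0.9155)

ω×(Iω) gyroscopic = (0.0792, -0.0144, -0.0176)
α = I⁻¹(τ − ω×Iω) = (-0.2450, 0.5367, 0.3880)
ω' = ω + α·dt = (0.3902, 1.1215, 0.9155)
2q̇ = q⊗(0,ω) = (0.7331314, 0.4859512, -0.9962346, 0.6433418)
q' = normalize(q + ½dt·q⊗(0,ω)) = (-0.1332, 0.6108, -0.3071, -0.7175)
linear accel F/m = (0.4667, -1.5333, -1.3333)
new position p' = (0.5240, 1.5560, 0.4120)
v' = v + a·dt = (-1.8813, -1.1613, 0.2467)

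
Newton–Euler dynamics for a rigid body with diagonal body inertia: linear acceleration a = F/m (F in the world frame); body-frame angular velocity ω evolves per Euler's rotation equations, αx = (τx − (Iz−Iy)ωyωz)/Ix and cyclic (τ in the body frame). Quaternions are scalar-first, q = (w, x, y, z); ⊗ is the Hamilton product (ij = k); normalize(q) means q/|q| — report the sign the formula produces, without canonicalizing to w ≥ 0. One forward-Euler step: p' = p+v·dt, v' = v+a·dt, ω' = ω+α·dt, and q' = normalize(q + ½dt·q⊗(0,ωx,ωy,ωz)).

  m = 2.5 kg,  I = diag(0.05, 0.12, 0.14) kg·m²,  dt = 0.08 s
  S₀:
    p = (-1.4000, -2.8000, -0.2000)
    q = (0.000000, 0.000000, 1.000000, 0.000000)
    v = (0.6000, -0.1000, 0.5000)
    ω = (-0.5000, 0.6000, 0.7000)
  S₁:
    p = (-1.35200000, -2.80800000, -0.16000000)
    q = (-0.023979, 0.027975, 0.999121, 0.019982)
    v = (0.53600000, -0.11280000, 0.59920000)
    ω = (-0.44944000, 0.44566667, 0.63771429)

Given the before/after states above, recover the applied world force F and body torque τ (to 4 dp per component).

F = (-2.0000, -0.4000, 3.1000)
τ = (0.0400, -0.2000, -0.1300)

Δω = ω₁−ω₀ = (0.05056000, -0.15433333, -0.06228571)
ω₀×(Iω₀) = (0.0084, 0.0315, -0.0210)
τ = I·(Δω/dt) + ω₀×(Iω₀) = (0.0400, -0.2000, -0.1300)
Δv = v₁−v₀ = (-0.06400000, -0.01280000, 0.09920000)
m·(v₁−v₀)/dt = (-2.0000, -0.4000, 3.1000)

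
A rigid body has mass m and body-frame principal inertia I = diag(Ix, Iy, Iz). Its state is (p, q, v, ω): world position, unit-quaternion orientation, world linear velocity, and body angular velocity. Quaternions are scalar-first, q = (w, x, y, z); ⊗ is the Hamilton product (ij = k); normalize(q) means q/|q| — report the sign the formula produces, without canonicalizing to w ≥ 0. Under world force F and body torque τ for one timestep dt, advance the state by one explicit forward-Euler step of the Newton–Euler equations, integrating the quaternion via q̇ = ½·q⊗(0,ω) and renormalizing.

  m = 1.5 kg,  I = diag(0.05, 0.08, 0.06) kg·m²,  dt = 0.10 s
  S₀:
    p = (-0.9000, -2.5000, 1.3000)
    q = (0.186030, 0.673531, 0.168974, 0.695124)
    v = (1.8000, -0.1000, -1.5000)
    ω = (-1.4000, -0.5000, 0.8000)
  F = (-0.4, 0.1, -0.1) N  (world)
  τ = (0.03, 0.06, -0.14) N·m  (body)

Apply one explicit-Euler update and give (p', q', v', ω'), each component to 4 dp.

a = F/m = (-0.2667, 0.0667, -0.0667)
p + v·dt = (-0.7200, -2.5100, 1.1500)
v' = v + a·dt = (1.7733, -0.0933, -1.5067)
precession coupling ω×(Iω) = (0.0080, 0.0112, 0.0210)
angular accel α = (0.4400, 0.6100, -2.6833)
ω + α·dt = (-1.3560, -0.4390, 0.5317)
Hamilton product q⊗(0,ω) = (0.4713312, 0.2222992, -1.6050134, 0.0486221)
q + ½dt·q⊗(0,ω), renormalized = (0.2089, 0.6822, 0.0884, 0.6951)

p' = (-0.7200, -2.5100, 1.1500)
q' = (0.2089, 0.6822, 0.0884, 0.6951)
v' = (1.7733, -0.0933, -1.5067)
ω' = (-1.3560, -0.4390, 0.5317)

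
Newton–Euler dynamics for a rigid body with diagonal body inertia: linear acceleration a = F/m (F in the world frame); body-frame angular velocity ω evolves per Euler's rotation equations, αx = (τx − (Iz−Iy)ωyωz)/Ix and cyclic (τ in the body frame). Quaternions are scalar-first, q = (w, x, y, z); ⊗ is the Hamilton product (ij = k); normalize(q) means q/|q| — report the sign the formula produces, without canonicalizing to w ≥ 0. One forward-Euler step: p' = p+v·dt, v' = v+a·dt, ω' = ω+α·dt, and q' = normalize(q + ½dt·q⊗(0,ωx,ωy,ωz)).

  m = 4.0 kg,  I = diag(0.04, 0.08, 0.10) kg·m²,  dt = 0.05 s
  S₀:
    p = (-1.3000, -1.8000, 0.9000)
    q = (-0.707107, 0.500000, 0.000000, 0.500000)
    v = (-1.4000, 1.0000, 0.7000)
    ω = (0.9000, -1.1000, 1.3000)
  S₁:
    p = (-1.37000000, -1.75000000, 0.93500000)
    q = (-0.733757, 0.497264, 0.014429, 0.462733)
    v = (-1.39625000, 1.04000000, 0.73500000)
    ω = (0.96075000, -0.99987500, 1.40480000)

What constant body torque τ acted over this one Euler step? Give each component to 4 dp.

Δω = ω₁−ω₀ = (0.06075000, 0.10012500, 0.10480000)
I·α + gyro = (0.0200, 0.0900, 0.1700)

τ = (0.0200, 0.0900, 0.1700)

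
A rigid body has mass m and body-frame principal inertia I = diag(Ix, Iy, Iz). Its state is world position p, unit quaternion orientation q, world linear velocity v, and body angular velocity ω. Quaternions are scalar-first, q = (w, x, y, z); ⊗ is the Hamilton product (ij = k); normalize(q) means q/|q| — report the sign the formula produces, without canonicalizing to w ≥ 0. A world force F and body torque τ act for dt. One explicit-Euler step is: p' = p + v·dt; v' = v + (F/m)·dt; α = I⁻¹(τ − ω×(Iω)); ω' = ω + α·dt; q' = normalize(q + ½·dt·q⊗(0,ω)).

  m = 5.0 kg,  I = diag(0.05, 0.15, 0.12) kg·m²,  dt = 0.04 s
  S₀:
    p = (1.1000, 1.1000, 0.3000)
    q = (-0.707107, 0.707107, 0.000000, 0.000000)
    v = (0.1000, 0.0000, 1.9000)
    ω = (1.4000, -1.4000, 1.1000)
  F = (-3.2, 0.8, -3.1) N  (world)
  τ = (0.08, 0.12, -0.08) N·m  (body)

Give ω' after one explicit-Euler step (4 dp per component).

ω×(Iω) gyroscopic = (0.0462, -0.1078, -0.1960)
angular accel α = (0.6760, 1.5187, 0.9667)
new body rate ω' = (1.4270, -1.3393, 1.1387)

ω' = (1.4270, -1.3393, 1.1387)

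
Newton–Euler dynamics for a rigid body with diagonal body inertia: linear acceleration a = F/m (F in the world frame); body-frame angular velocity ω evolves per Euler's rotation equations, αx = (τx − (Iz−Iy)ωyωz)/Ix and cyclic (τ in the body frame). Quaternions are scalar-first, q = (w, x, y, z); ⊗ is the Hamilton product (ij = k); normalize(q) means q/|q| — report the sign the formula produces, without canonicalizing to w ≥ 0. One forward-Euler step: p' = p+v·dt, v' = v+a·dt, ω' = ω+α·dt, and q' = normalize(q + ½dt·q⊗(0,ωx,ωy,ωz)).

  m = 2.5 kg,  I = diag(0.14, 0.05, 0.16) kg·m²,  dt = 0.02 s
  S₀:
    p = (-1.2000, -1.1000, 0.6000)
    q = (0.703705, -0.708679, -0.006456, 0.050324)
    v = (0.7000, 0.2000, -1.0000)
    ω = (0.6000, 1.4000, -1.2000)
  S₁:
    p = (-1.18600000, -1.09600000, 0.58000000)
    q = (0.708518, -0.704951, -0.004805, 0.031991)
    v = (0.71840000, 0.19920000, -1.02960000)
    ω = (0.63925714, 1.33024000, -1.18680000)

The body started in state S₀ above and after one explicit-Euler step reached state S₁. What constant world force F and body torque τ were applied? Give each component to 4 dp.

Δv = v₁−v₀ = (0.01840000, -0.00080000, -0.02960000)
applied force F = (2.3000, -0.1000, -3.7000)
ω₁ − ω₀ = (0.03925714, -0.06976000, 0.01320000)
I·α + gyro = (0.0900, -0.1600, 0.0300)

F = (2.3000, -0.1000, -3.7000)
τ = (0.0900, -0.1600, 0.0300)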